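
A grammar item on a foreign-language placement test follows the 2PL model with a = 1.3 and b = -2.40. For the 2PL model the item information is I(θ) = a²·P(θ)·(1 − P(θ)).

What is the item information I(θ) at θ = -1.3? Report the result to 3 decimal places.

P = 1/(1+e^{-1.4300}) = 0.8069
P(1−P) = 0.8069 × 0.1931 = 0.1558
I = a² × P(1−P) = 1.3² × 0.1558 = 0.26332

0.263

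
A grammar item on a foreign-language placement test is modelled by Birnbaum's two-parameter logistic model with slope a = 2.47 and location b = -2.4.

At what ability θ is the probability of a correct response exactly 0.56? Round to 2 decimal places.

-2.30

P(θ) = 1 / (1 + exp(−a(θ − b)))
logit = ln(0.5600/0.4400) = 0.2412
θ = b + logit/(a) = -2.4 + 0.2412/2.4700 = -2.3024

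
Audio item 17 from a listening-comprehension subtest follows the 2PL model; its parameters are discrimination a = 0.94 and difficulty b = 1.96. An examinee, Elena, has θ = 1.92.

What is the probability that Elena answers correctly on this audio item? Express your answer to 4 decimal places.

0.4906

P(θ) = 1 / (1 + exp(−a(θ − b)))
Exponent: 0.94 × (1.92 − 1.96) = -0.0376
1/(1 + e^{0.0376}) = 0.4906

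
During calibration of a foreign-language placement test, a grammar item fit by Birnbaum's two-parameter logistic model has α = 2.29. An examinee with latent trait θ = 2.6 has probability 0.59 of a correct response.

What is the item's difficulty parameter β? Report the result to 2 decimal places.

2.44

P(θ) = 1 / (1 + exp(−α(θ − β)))
logit(0.59) = ln(0.59/0.41) = 0.3640
β = θ − logit/(α) = 2.6 − 0.3640/2.2900 = 2.4411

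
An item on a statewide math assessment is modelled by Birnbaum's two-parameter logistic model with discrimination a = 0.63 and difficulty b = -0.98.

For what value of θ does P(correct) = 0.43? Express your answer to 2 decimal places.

P(θ) = 1 / (1 + exp(−a(θ − b)))
logit = ln(0.4300/0.5700) = -0.2819
θ = b + logit/(a) = -0.98 + (-0.2819)/0.6300 = -1.4274

-1.43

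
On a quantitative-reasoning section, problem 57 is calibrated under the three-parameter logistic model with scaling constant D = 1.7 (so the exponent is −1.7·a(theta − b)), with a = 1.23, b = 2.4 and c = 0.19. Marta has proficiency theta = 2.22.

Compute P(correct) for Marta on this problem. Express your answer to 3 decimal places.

P(theta) = c + (1 − c) · 1 / (1 + exp(−D·a(theta − b)))
Exponent: 1.7 × 1.23 × (2.22 − 2.4) = -0.3764
1/(1 + e^{0.3764}) = 0.4070
P = 0.19 + 0.81 × 0.4070 = 0.5197

0.520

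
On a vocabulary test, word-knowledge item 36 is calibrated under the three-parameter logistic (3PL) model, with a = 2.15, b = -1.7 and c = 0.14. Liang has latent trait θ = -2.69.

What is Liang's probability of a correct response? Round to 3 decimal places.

0.231

P(θ) = c + (1 − c) · 1 / (1 + exp(−a(θ − b)))
Exponent: 2.15 × (-2.69 − (-1.7)) = -2.1285
1/(1 + e^{2.1285}) = 0.1064
P = 0.14 + 0.86 × 0.1064 = 0.2315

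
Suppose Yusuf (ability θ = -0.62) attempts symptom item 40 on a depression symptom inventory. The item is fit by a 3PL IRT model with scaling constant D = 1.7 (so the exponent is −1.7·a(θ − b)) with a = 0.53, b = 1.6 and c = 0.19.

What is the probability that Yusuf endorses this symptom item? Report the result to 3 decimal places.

P(θ) = c + (1 − c) · 1 / (1 + exp(−D·a(θ − b)))
Exponent: 1.7 × 0.53 × (-0.62 − 1.6) = -2.0002
1/(1 + e^{2.0002}) = 0.1192
P = 0.19 + 0.81 × 0.1192 = 0.2865

0.287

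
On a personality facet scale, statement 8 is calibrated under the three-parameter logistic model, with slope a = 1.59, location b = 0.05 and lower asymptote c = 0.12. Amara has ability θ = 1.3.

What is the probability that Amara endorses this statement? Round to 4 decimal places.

0.8939

P(θ) = c + (1 − c) · 1 / (1 + exp(−a(θ − b)))
Exponent: 1.59 × (1.3 − 0.05) = 1.9875
1/(1 + e^{-1.9875}) = 0.8795
P = 0.12 + 0.88 × 0.8795 = 0.8939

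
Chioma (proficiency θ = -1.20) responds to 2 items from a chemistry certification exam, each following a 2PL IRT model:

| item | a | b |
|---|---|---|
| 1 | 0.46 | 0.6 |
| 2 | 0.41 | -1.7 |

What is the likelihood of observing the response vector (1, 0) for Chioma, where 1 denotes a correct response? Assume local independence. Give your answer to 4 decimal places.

0.1365

P(θ) = 1 / (1 + exp(−a(θ − b)))
P_1 = 1/(1+e^{0.8280}) = 0.3041
P_2 = 1/(1+e^{-0.2050}) = 0.5511
L = P_1 × (1−P_2) = 0.3041 × 0.4489 = 0.13650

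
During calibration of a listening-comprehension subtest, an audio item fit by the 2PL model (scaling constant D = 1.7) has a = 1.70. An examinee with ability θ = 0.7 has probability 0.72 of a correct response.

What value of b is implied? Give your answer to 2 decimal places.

P(θ) = 1 / (1 + exp(−D·a(θ − b)))
logit(0.72) = ln(0.72/0.28) = 0.9445
b = θ − logit/(1.7·a) = 0.7 − 0.9445/2.8900 = 0.3732

0.37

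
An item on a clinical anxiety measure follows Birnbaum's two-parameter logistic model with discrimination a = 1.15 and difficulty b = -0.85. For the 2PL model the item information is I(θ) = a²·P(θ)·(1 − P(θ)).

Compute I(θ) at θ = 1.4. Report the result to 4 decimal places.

0.0860

P = 1/(1+e^{-2.5875}) = 0.9301
P(1−P) = 0.9301 × 0.0699 = 0.0651
I = a² × P(1−P) = 1.15² × 0.0651 = 0.08603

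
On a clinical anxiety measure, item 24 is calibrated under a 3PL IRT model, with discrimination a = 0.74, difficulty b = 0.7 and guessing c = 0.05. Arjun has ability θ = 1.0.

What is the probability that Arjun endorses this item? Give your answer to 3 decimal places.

0.578

P(θ) = c + (1 − c) · 1 / (1 + exp(−a(θ − b)))
Exponent: 0.74 × (1.0 − 0.7) = 0.2220
1/(1 + e^{-0.2220}) = 0.5553
P = 0.05 + 0.95 × 0.5553 = 0.5775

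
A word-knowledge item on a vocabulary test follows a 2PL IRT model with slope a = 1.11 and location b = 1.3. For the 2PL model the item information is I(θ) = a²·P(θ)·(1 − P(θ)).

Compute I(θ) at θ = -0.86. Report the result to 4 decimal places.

0.0941

P = 1/(1+e^{2.3976}) = 0.0834
P(1−P) = 0.0834 × 0.9166 = 0.0764
I = a² × P(1−P) = 1.11² × 0.0764 = 0.09414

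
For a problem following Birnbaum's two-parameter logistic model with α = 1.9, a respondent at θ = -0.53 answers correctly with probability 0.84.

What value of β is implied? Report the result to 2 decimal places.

-1.40

P(θ) = 1 / (1 + exp(−α(θ − β)))
logit(0.84) = ln(0.84/0.16) = 1.6582
β = θ − logit/(α) = -0.53 − 1.6582/1.9000 = -1.4028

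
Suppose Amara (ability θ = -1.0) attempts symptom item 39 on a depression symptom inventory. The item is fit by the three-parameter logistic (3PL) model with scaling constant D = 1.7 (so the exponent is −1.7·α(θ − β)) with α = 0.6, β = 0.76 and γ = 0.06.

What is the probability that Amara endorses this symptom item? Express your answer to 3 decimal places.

0.194

P(θ) = γ + (1 − γ) · 1 / (1 + exp(−D·α(θ − β)))
Exponent: 1.7 × 0.6 × (-1.0 − 0.76) = -1.7952
1/(1 + e^{1.7952}) = 0.1424
P = 0.06 + 0.94 × 0.1424 = 0.1939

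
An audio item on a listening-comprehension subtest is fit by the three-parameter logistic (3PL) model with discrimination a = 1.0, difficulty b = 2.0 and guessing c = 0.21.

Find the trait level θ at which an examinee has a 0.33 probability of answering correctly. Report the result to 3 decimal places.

P(θ) = c + (1 − c) · 1 / (1 + exp(−a(θ − b)))
Remove guessing floor: (0.33 − 0.21)/(1 − 0.21) = 0.1519
logit = ln(0.1519/0.8481) = -1.7198
θ = b + logit/(a) = 2.0 + (-1.7198)/1.0000 = 0.2802

0.280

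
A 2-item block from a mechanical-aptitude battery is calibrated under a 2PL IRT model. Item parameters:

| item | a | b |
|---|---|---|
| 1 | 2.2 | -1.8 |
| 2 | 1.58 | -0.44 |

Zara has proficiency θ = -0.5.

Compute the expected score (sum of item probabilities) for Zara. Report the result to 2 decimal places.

1.42

P(θ) = 1 / (1 + exp(−a(θ − b)))
P_1 = 1/(1+e^{-2.8600}) = 0.9458
P_2 = 1/(1+e^{0.0948}) = 0.4763
E[score] = 0.9458 + 0.4763 = 1.4222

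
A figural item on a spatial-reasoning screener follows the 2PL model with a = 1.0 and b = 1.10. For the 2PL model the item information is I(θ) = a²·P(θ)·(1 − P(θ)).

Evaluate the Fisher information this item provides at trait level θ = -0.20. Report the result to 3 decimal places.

P = 1/(1+e^{1.3000}) = 0.2142
P(1−P) = 0.2142 × 0.7858 = 0.1683
I = a² × P(1−P) = 1.0² × 0.1683 = 0.16830

0.168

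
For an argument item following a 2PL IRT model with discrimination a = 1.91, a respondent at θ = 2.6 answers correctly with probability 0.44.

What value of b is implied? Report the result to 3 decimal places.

P(θ) = 1 / (1 + exp(−a(θ − b)))
logit(0.44) = ln(0.44/0.56) = -0.2412
b = θ − logit/(a) = 2.6 − (-0.2412)/1.9100 = 2.7263

2.726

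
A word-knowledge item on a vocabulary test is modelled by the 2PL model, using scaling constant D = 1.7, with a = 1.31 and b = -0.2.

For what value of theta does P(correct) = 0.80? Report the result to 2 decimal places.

P(theta) = 1 / (1 + exp(−D·a(theta − b)))
logit = ln(0.8000/0.2000) = 1.3863
theta = b + logit/(1.7·a) = -0.2 + 1.3863/2.2270 = 0.4225

0.42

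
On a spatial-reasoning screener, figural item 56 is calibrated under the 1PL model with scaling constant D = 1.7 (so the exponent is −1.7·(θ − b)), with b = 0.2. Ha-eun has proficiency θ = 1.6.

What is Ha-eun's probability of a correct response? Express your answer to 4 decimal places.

0.9153

P(θ) = 1 / (1 + exp(−D·(θ − b)))
Exponent: 1.7 × (1.6 − 0.2) = 2.3800
1/(1 + e^{-2.3800}) = 0.9153
P = 0.9153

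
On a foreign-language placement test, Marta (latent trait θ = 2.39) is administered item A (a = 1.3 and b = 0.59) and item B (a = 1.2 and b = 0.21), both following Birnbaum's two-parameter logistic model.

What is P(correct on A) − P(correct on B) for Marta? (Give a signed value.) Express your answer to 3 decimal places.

-0.020

P(θ) = 1 / (1 + exp(−a(θ − b)))
P_A = 0.9121
P_B = 0.9319
P_A − P_B = -0.0197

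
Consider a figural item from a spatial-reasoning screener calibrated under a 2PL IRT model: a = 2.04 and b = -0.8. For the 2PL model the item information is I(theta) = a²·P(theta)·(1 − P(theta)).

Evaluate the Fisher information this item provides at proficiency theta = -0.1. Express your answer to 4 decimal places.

P = 1/(1+e^{-1.4280}) = 0.8066
P(1−P) = 0.8066 × 0.1934 = 0.1560
I = a² × P(1−P) = 2.04² × 0.1560 = 0.64922

0.6492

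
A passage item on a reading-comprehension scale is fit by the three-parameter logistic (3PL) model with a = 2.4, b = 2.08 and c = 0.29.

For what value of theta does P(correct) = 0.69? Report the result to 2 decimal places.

P(theta) = c + (1 − c) · 1 / (1 + exp(−a(theta − b)))
Remove guessing floor: (0.69 − 0.29)/(1 − 0.29) = 0.5634
logit = ln(0.5634/0.4366) = 0.2549
theta = b + logit/(a) = 2.08 + 0.2549/2.4000 = 2.1862

2.19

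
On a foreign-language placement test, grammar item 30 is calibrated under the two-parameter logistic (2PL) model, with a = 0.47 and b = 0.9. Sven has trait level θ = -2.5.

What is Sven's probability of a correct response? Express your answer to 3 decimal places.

0.168

P(θ) = 1 / (1 + exp(−a(θ − b)))
Exponent: 0.47 × (-2.5 − 0.9) = -1.5980
1/(1 + e^{1.5980}) = 0.1683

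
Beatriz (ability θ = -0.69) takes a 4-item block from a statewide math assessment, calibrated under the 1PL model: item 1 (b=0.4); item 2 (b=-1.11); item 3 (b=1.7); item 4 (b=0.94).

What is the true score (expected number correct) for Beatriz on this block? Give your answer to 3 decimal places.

P(θ) = 1 / (1 + exp(−(θ − b)))
P_1 = 1/(1+e^{1.0900}) = 0.2516
P_2 = 1/(1+e^{-0.4200}) = 0.6035
P_3 = 1/(1+e^{2.3900}) = 0.0839
P_4 = 1/(1+e^{1.6300}) = 0.1638
E[score] = 0.2516 + 0.6035 + 0.0839 + 0.1638 = 1.1029

1.103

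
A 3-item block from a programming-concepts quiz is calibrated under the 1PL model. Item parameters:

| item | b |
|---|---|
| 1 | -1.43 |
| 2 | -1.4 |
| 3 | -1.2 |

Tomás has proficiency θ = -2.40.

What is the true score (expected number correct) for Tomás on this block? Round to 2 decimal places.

0.78

P(θ) = 1 / (1 + exp(−(θ − b)))
P_1 = 1/(1+e^{0.9700}) = 0.2749
P_2 = 1/(1+e^{1.0000}) = 0.2689
P_3 = 1/(1+e^{1.2000}) = 0.2315
E[score] = 0.2749 + 0.2689 + 0.2315 = 0.7753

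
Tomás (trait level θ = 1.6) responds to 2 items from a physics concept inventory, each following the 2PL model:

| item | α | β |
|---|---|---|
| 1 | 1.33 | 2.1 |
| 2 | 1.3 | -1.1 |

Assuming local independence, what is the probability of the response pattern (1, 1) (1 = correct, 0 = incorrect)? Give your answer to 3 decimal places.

P(θ) = 1 / (1 + exp(−α(θ − β)))
P_1 = 1/(1+e^{0.6650}) = 0.3396
P_2 = 1/(1+e^{-3.5100}) = 0.9710
L = P_1 × P_2 = 0.3396 × 0.9710 = 0.32976

0.330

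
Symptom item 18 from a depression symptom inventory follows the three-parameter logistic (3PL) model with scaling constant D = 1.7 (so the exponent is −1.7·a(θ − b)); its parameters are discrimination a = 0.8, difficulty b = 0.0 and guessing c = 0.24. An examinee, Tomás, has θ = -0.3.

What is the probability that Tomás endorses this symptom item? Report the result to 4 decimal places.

P(θ) = c + (1 − c) · 1 / (1 + exp(−D·a(θ − b)))
Exponent: 1.7 × 0.8 × (-0.3 − 0.0) = -0.4080
1/(1 + e^{0.4080}) = 0.3994
P = 0.24 + 0.76 × 0.3994 = 0.5435

0.5435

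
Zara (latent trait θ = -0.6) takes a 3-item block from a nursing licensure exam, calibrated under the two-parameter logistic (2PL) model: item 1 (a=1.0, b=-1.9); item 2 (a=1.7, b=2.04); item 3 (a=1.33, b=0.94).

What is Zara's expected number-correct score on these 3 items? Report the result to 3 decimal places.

P(θ) = 1 / (1 + exp(−a(θ − b)))
P_1 = 1/(1+e^{-1.3000}) = 0.7858
P_2 = 1/(1+e^{4.4880}) = 0.0111
P_3 = 1/(1+e^{2.0482}) = 0.1142
E[score] = 0.7858 + 0.0111 + 0.1142 = 0.9112

0.911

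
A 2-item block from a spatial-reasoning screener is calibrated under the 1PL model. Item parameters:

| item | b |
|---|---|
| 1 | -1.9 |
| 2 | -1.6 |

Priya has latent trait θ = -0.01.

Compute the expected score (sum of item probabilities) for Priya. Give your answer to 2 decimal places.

P(θ) = 1 / (1 + exp(−(θ − b)))
P_1 = 1/(1+e^{-1.8900}) = 0.8688
P_2 = 1/(1+e^{-1.5900}) = 0.8306
E[score] = 0.8688 + 0.8306 = 1.6994

1.70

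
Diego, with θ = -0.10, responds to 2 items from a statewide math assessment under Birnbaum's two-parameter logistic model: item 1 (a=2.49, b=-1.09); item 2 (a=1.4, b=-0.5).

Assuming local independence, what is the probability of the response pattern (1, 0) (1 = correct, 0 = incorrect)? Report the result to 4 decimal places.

0.3351

P(θ) = 1 / (1 + exp(−a(θ − b)))
P_1 = 1/(1+e^{-2.4651}) = 0.9217
P_2 = 1/(1+e^{-0.5600}) = 0.6365
L = P_1 × (1−P_2) = 0.9217 × 0.3635 = 0.33507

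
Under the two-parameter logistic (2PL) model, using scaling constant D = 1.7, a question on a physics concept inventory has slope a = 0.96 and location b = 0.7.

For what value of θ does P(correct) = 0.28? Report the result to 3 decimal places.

P(θ) = 1 / (1 + exp(−D·a(θ − b)))
logit = ln(0.2800/0.7200) = -0.9445
θ = b + logit/(1.7·a) = 0.7 + (-0.9445)/1.6320 = 0.1213

0.121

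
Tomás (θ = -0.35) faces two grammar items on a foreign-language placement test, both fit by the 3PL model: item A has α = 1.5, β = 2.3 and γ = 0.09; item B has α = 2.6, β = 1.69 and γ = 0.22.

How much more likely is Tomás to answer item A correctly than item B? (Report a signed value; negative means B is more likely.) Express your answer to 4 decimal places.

-0.1171

P(θ) = γ + (1 − γ) · 1 / (1 + exp(−α(θ − β)))
P_A = 0.1068
P_B = 0.2239
P_A − P_B = -0.1171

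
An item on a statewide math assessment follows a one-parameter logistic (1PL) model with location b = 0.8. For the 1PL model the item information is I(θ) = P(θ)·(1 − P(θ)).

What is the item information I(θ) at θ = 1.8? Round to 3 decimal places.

P = 1/(1+e^{-1.0000}) = 0.7311
P(1−P) = 0.7311 × 0.2689 = 0.1966
I = P(1−P) = 0.19661

0.197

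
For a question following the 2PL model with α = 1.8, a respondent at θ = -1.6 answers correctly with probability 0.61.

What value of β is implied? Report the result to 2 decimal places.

-1.85

P(θ) = 1 / (1 + exp(−α(θ − β)))
logit(0.61) = ln(0.61/0.39) = 0.4473
β = θ − logit/(α) = -1.6 − 0.4473/1.8000 = -1.8485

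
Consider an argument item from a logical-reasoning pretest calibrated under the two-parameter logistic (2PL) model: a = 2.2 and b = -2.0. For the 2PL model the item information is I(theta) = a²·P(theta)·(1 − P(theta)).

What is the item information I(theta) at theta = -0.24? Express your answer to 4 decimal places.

P = 1/(1+e^{-3.8720}) = 0.9796
P(1−P) = 0.9796 × 0.0204 = 0.0200
I = a² × P(1−P) = 2.2² × 0.0200 = 0.09669

0.0967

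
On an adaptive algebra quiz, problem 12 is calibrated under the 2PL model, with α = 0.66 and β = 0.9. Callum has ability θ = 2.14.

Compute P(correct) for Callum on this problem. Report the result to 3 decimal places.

0.694

P(θ) = 1 / (1 + exp(−α(θ − β)))
Exponent: 0.66 × (2.14 − 0.9) = 0.8184
1/(1 + e^{-0.8184}) = 0.6939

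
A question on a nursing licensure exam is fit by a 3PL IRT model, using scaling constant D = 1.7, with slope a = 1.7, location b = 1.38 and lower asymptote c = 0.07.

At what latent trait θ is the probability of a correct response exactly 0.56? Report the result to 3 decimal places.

P(θ) = c + (1 − c) · 1 / (1 + exp(−D·a(θ − b)))
Remove guessing floor: (0.56 − 0.07)/(1 − 0.07) = 0.5269
logit = ln(0.5269/0.4731) = 0.1076
θ = b + logit/(1.7·a) = 1.38 + 0.1076/2.8900 = 1.4172

1.417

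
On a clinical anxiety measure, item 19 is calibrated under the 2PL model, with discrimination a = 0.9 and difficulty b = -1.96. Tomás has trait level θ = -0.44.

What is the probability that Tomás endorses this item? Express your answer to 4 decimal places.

0.7971

P(θ) = 1 / (1 + exp(−a(θ − b)))
Exponent: 0.9 × (-0.44 − (-1.96)) = 1.3680
1/(1 + e^{-1.3680}) = 0.7971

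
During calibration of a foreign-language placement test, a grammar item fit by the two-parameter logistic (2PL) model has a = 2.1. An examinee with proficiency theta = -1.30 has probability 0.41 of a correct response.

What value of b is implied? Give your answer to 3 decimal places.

P(theta) = 1 / (1 + exp(−a(theta − b)))
logit(0.41) = ln(0.41/0.59) = -0.3640
b = theta − logit/(a) = -1.30 − (-0.3640)/2.1000 = -1.1267

-1.127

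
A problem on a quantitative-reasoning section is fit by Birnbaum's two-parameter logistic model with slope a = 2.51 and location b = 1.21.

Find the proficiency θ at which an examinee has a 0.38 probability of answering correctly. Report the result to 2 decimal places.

1.01

P(θ) = 1 / (1 + exp(−a(θ − b)))
logit = ln(0.3800/0.6200) = -0.4895
θ = b + logit/(a) = 1.21 + (-0.4895)/2.5100 = 1.0150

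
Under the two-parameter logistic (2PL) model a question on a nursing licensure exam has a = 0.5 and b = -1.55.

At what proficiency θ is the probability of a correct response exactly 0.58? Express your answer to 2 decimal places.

-0.90

P(θ) = 1 / (1 + exp(−a(θ − b)))
logit = ln(0.5800/0.4200) = 0.3228
θ = b + logit/(a) = -1.55 + 0.3228/0.5000 = -0.9045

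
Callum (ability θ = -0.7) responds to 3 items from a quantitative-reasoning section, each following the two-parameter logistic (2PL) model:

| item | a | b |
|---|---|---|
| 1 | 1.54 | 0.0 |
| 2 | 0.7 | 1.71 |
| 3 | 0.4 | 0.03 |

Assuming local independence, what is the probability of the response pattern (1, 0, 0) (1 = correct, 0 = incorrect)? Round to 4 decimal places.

P(θ) = 1 / (1 + exp(−a(θ − b)))
P_1 = 1/(1+e^{1.0780}) = 0.2539
P_2 = 1/(1+e^{1.6870}) = 0.1562
P_3 = 1/(1+e^{0.2920}) = 0.4275
L = P_1 × (1−P_2) × (1−P_3) = 0.2539 × 0.8438 × 0.5725 = 0.12265

0.1226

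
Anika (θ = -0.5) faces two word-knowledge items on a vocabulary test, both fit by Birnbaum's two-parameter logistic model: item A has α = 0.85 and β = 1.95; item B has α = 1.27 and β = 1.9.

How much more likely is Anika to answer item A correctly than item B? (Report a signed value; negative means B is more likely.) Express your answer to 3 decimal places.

0.066

P(θ) = 1 / (1 + exp(−α(θ − β)))
P_A = 0.1108
P_B = 0.0453
P_A − P_B = 0.0655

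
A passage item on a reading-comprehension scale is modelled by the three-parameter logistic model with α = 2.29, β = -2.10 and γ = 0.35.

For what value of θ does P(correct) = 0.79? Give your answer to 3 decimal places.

P(θ) = γ + (1 − γ) · 1 / (1 + exp(−α(θ − β)))
Remove guessing floor: (0.79 − 0.35)/(1 − 0.35) = 0.6769
logit = ln(0.6769/0.3231) = 0.7397
θ = β + logit/(α) = -2.10 + 0.7397/2.2900 = -1.7770

-1.777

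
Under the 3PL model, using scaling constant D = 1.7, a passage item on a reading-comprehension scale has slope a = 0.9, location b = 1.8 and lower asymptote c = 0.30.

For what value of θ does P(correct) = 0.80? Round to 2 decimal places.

P(θ) = c + (1 − c) · 1 / (1 + exp(−D·a(θ − b)))
Remove guessing floor: (0.80 − 0.30)/(1 − 0.30) = 0.7143
logit = ln(0.7143/0.2857) = 0.9163
θ = b + logit/(1.7·a) = 1.8 + 0.9163/1.5300 = 2.3989

2.40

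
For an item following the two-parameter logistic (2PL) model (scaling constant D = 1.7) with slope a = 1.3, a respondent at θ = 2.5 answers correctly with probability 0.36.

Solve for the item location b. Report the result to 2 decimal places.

2.76

P(θ) = 1 / (1 + exp(−D·a(θ − b)))
logit(0.36) = ln(0.36/0.64) = -0.5754
b = θ − logit/(1.7·a) = 2.5 − (-0.5754)/2.2100 = 2.7603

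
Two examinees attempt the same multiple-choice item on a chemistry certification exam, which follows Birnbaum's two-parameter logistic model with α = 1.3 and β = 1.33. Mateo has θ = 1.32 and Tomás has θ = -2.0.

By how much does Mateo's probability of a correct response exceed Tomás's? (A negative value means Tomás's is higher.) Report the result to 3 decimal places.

0.484

P(θ) = 1 / (1 + exp(−α(θ − β)))
P(Mateo) = 0.4968  [exponent -0.0130]
P(Tomás) = 0.0130  [exponent -4.3290]
Difference = 0.4968 − 0.0130 = 0.4837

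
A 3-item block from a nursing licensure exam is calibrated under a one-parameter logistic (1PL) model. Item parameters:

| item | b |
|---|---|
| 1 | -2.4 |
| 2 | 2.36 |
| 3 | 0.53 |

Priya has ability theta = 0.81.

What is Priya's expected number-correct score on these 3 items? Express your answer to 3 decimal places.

P(theta) = 1 / (1 + exp(−(theta − b)))
P_1 = 1/(1+e^{-3.2100}) = 0.9612
P_2 = 1/(1+e^{1.5500}) = 0.1751
P_3 = 1/(1+e^{-0.2800}) = 0.5695
E[score] = 0.9612 + 0.1751 + 0.5695 = 1.7058

1.706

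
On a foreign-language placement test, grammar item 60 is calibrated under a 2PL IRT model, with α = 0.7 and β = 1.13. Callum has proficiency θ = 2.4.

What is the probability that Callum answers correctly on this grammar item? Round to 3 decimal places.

P(θ) = 1 / (1 + exp(−α(θ − β)))
Exponent: 0.7 × (2.4 − 1.13) = 0.8890
1/(1 + e^{-0.8890}) = 0.7087

0.709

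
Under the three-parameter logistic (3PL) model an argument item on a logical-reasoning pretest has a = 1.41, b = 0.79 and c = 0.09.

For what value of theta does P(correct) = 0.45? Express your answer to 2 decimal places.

0.49

P(theta) = c + (1 − c) · 1 / (1 + exp(−a(theta − b)))
Remove guessing floor: (0.45 − 0.09)/(1 − 0.09) = 0.3956
logit = ln(0.3956/0.6044) = -0.4238
theta = b + logit/(a) = 0.79 + (-0.4238)/1.4100 = 0.4894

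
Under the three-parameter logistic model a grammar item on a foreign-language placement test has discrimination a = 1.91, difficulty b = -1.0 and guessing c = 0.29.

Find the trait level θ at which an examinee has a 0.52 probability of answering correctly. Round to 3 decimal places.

P(θ) = c + (1 − c) · 1 / (1 + exp(−a(θ − b)))
Remove guessing floor: (0.52 − 0.29)/(1 − 0.29) = 0.3239
logit = ln(0.3239/0.6761) = -0.7357
θ = b + logit/(a) = -1.0 + (-0.7357)/1.9100 = -1.3852

-1.385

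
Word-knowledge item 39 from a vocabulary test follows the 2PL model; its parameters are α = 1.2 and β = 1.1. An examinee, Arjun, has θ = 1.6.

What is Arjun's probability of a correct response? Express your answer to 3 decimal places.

P(θ) = 1 / (1 + exp(−α(θ − β)))
Exponent: 1.2 × (1.6 − 1.1) = 0.6000
1/(1 + e^{-0.6000}) = 0.6457

0.646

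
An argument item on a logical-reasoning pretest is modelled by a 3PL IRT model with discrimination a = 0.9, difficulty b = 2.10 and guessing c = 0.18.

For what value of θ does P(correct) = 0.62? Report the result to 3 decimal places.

P(θ) = c + (1 − c) · 1 / (1 + exp(−a(θ − b)))
Remove guessing floor: (0.62 − 0.18)/(1 − 0.18) = 0.5366
logit = ln(0.5366/0.4634) = 0.1466
θ = b + logit/(a) = 2.10 + 0.1466/0.9000 = 2.2629

2.263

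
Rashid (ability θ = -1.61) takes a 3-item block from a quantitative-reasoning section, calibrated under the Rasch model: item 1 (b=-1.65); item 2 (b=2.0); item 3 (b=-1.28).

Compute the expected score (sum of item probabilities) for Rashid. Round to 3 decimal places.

0.955

P(θ) = 1 / (1 + exp(−(θ − b)))
P_1 = 1/(1+e^{-0.0400}) = 0.5100
P_2 = 1/(1+e^{3.6100}) = 0.0263
P_3 = 1/(1+e^{0.3300}) = 0.4182
E[score] = 0.5100 + 0.0263 + 0.4182 = 0.9546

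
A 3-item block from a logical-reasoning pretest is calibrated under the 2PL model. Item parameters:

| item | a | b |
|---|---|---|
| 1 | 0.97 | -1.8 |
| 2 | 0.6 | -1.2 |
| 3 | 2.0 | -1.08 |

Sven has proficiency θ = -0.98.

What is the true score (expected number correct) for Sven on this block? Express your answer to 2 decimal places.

P(θ) = 1 / (1 + exp(−a(θ − b)))
P_1 = 1/(1+e^{-0.7954}) = 0.6890
P_2 = 1/(1+e^{-0.1320}) = 0.5330
P_3 = 1/(1+e^{-0.2000}) = 0.5498
E[score] = 0.6890 + 0.5330 + 0.5498 = 1.7718

1.77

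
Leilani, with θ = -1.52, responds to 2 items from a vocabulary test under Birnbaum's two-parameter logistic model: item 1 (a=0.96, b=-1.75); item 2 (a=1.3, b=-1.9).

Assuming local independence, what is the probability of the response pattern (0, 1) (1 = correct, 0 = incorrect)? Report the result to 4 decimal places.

0.2764

P(θ) = 1 / (1 + exp(−a(θ − b)))
P_1 = 1/(1+e^{-0.2208}) = 0.5550
P_2 = 1/(1+e^{-0.4940}) = 0.6210
L = (1−P_1) × P_2 = 0.4450 × 0.6210 = 0.27638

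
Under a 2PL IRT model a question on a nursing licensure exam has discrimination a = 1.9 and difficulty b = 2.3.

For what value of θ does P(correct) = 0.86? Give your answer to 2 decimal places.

3.26

P(θ) = 1 / (1 + exp(−a(θ − b)))
logit = ln(0.8600/0.1400) = 1.8153
θ = b + logit/(a) = 2.3 + 1.8153/1.9000 = 3.2554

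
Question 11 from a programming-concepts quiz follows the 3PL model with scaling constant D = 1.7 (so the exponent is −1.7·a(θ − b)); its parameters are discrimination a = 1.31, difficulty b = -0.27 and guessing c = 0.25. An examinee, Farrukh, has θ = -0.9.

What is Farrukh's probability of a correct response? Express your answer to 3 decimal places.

P(θ) = c + (1 − c) · 1 / (1 + exp(−D·a(θ − b)))
Exponent: 1.7 × 1.31 × (-0.9 − (-0.27)) = -1.4030
1/(1 + e^{1.4030}) = 0.1973
P = 0.25 + 0.75 × 0.1973 = 0.3980

0.398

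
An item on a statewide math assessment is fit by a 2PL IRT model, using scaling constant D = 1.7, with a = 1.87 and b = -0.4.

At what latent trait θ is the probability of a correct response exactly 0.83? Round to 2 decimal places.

0.10

P(θ) = 1 / (1 + exp(−D·a(θ − b)))
logit = ln(0.8300/0.1700) = 1.5856
θ = b + logit/(1.7·a) = -0.4 + 1.5856/3.1790 = 0.0988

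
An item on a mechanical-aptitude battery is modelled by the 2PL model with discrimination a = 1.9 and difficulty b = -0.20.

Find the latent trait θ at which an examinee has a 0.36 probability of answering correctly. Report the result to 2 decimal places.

-0.50

P(θ) = 1 / (1 + exp(−a(θ − b)))
logit = ln(0.3600/0.6400) = -0.5754
θ = b + logit/(a) = -0.20 + (-0.5754)/1.9000 = -0.5028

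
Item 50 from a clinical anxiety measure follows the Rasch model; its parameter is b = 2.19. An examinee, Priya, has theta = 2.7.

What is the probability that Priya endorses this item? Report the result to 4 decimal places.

0.6248

P(theta) = 1 / (1 + exp(−(theta − b)))
Exponent: (2.7 − 2.19) = 0.5100
1/(1 + e^{-0.5100}) = 0.6248
P = 0.6248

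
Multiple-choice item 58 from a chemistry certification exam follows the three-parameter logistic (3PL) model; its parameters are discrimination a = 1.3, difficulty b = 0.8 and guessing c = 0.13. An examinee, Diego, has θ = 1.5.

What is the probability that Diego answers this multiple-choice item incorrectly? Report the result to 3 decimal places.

P(θ) = c + (1 − c) · 1 / (1 + exp(−a(θ − b)))
Exponent: 1.3 × (1.5 − 0.8) = 0.9100
1/(1 + e^{-0.9100}) = 0.7130
P = 0.13 + 0.87 × 0.7130 = 0.7503
P(incorrect) = 1 − 0.7503 = 0.2497

0.250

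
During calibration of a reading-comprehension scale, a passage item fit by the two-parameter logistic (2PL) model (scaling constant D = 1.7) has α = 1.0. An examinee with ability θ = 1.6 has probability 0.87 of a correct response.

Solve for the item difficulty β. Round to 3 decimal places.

P(θ) = 1 / (1 + exp(−D·α(θ − β)))
logit(0.87) = ln(0.87/0.13) = 1.9010
β = θ − logit/(1.7·α) = 1.6 − 1.9010/1.7000 = 0.4818

0.482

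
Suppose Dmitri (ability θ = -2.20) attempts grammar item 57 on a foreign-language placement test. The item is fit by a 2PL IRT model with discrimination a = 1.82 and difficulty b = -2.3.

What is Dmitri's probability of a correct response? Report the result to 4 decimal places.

P(θ) = 1 / (1 + exp(−a(θ − b)))
Exponent: 1.82 × (-2.20 − (-2.3)) = 0.1820
1/(1 + e^{-0.1820}) = 0.5454

0.5454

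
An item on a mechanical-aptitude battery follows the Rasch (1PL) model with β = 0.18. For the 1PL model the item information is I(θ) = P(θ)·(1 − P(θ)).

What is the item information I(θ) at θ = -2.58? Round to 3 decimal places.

0.056

P = 1/(1+e^{2.7600}) = 0.0595
P(1−P) = 0.0595 × 0.9405 = 0.0560
I = P(1−P) = 0.05598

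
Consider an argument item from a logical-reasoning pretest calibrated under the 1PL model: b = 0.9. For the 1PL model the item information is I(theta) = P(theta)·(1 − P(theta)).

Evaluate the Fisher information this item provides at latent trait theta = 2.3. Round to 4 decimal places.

P = 1/(1+e^{-1.4000}) = 0.8022
P(1−P) = 0.8022 × 0.1978 = 0.1587
I = P(1−P) = 0.15868

0.1587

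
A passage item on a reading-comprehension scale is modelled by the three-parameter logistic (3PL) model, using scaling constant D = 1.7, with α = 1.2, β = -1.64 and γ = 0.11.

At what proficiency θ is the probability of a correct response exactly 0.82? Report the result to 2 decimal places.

-0.97

P(θ) = γ + (1 − γ) · 1 / (1 + exp(−D·α(θ − β)))
Remove guessing floor: (0.82 − 0.11)/(1 − 0.11) = 0.7978
logit = ln(0.7978/0.2022) = 1.3723
θ = β + logit/(1.7·α) = -1.64 + 1.3723/2.0400 = -0.9673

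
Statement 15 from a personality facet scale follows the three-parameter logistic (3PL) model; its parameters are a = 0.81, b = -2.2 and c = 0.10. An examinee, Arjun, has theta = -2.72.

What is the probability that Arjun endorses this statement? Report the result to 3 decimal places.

P(theta) = c + (1 − c) · 1 / (1 + exp(−a(theta − b)))
Exponent: 0.81 × (-2.72 − (-2.2)) = -0.4212
1/(1 + e^{0.4212}) = 0.3962
P = 0.10 + 0.90 × 0.3962 = 0.4566

0.457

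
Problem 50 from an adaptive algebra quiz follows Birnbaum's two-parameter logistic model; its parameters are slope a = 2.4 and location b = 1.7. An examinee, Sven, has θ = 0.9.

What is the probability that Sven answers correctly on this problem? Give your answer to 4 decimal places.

0.1279

P(θ) = 1 / (1 + exp(−a(θ − b)))
Exponent: 2.4 × (0.9 − 1.7) = -1.9200
1/(1 + e^{1.9200}) = 0.1279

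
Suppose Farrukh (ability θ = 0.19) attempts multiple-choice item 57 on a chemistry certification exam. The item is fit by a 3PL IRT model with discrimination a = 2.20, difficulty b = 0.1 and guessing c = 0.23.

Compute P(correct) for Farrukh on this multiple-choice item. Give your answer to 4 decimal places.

0.6530

P(θ) = c + (1 − c) · 1 / (1 + exp(−a(θ − b)))
Exponent: 2.20 × (0.19 − 0.1) = 0.1980
1/(1 + e^{-0.1980}) = 0.5493
P = 0.23 + 0.77 × 0.5493 = 0.6530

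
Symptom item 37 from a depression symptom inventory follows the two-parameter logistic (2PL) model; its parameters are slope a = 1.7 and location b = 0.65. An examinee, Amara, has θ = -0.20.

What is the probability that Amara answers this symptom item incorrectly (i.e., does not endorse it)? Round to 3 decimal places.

P(θ) = 1 / (1 + exp(−a(θ − b)))
Exponent: 1.7 × (-0.20 − 0.65) = -1.4450
1/(1 + e^{1.4450}) = 0.1908
P(incorrect) = 1 − 0.1908 = 0.8092

0.809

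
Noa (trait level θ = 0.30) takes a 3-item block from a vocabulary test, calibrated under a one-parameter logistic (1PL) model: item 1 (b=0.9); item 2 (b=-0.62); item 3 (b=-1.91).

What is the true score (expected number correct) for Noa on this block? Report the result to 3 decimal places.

1.971

P(θ) = 1 / (1 + exp(−(θ − b)))
P_1 = 1/(1+e^{0.6000}) = 0.3543
P_2 = 1/(1+e^{-0.9200}) = 0.7150
P_3 = 1/(1+e^{-2.2100}) = 0.9011
E[score] = 0.3543 + 0.7150 + 0.9011 = 1.9705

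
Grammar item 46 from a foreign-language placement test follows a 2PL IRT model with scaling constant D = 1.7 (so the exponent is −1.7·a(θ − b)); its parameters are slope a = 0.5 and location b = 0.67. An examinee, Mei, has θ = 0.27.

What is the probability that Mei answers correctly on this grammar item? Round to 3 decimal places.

P(θ) = 1 / (1 + exp(−D·a(θ − b)))
Exponent: 1.7 × 0.5 × (0.27 − 0.67) = -0.3400
1/(1 + e^{0.3400}) = 0.4158
P = 0.4158

0.416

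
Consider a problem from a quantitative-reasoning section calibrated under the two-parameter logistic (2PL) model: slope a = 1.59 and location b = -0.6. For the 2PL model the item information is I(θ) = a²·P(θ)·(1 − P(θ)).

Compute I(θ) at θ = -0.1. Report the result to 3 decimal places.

0.542

P = 1/(1+e^{-0.7950}) = 0.6889
P(1−P) = 0.6889 × 0.3111 = 0.2143
I = a² × P(1−P) = 1.59² × 0.2143 = 0.54181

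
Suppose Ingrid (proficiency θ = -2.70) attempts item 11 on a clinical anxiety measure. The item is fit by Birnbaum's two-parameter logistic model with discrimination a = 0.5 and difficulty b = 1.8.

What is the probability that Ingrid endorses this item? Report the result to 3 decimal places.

0.095

P(θ) = 1 / (1 + exp(−a(θ − b)))
Exponent: 0.5 × (-2.70 − 1.8) = -2.2500
1/(1 + e^{2.2500}) = 0.0953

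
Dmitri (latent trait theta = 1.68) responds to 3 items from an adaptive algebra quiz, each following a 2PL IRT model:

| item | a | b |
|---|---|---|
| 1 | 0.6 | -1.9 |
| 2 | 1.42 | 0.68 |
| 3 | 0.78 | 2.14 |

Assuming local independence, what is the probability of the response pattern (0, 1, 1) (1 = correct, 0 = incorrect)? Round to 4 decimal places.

P(theta) = 1 / (1 + exp(−a(theta − b)))
P_1 = 1/(1+e^{-2.1480}) = 0.8955
P_2 = 1/(1+e^{-1.4200}) = 0.8053
P_3 = 1/(1+e^{0.3588}) = 0.4113
L = (1−P_1) × P_2 × P_3 = 0.1045 × 0.8053 × 0.4113 = 0.03462

0.0346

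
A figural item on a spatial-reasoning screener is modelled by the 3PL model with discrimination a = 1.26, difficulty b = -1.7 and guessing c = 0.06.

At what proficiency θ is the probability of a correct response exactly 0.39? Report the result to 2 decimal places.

P(θ) = c + (1 − c) · 1 / (1 + exp(−a(θ − b)))
Remove guessing floor: (0.39 − 0.06)/(1 − 0.06) = 0.3511
logit = ln(0.3511/0.6489) = -0.6144
θ = b + logit/(a) = -1.7 + (-0.6144)/1.2600 = -2.1876

-2.19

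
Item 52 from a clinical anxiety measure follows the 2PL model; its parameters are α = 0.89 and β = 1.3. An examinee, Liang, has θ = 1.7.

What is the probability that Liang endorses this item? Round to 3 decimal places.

0.588

P(θ) = 1 / (1 + exp(−α(θ − β)))
Exponent: 0.89 × (1.7 − 1.3) = 0.3560
1/(1 + e^{-0.3560}) = 0.5881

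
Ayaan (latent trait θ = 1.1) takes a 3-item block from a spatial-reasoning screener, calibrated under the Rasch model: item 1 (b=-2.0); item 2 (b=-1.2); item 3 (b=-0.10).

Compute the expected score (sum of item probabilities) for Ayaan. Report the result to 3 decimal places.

P(θ) = 1 / (1 + exp(−(θ − b)))
P_1 = 1/(1+e^{-3.1000}) = 0.9569
P_2 = 1/(1+e^{-2.3000}) = 0.9089
P_3 = 1/(1+e^{-1.2000}) = 0.7685
E[score] = 0.9569 + 0.9089 + 0.7685 = 2.6343

2.634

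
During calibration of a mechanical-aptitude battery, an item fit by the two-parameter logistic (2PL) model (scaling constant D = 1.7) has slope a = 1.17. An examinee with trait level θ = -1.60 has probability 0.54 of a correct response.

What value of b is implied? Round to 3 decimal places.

-1.681

P(θ) = 1 / (1 + exp(−D·a(θ − b)))
logit(0.54) = ln(0.54/0.46) = 0.1603
b = θ − logit/(1.7·a) = -1.60 − 0.1603/1.9890 = -1.6806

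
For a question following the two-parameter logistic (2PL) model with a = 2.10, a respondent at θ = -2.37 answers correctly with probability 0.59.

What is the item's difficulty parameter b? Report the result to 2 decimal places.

P(θ) = 1 / (1 + exp(−a(θ − b)))
logit(0.59) = ln(0.59/0.41) = 0.3640
b = θ − logit/(a) = -2.37 − 0.3640/2.1000 = -2.5433

-2.54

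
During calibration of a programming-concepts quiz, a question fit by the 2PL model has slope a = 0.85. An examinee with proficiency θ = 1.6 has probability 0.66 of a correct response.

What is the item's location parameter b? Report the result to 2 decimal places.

P(θ) = 1 / (1 + exp(−a(θ − b)))
logit(0.66) = ln(0.66/0.34) = 0.6633
b = θ − logit/(a) = 1.6 − 0.6633/0.8500 = 0.8197

0.82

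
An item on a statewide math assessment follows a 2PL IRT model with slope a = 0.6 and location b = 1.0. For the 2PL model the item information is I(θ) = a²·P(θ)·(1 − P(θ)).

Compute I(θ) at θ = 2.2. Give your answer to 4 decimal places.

0.0793

P = 1/(1+e^{-0.7200}) = 0.6726
P(1−P) = 0.6726 × 0.3274 = 0.2202
I = a² × P(1−P) = 0.6² × 0.2202 = 0.07927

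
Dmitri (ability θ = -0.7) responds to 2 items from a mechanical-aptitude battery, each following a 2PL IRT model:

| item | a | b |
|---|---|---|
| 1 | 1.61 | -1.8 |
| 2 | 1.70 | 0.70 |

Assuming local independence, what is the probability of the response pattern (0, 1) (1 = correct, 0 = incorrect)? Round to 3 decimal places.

0.012

P(θ) = 1 / (1 + exp(−a(θ − b)))
P_1 = 1/(1+e^{-1.7710}) = 0.8546
P_2 = 1/(1+e^{2.3800}) = 0.0847
L = (1−P_1) × P_2 = 0.1454 × 0.0847 = 0.01232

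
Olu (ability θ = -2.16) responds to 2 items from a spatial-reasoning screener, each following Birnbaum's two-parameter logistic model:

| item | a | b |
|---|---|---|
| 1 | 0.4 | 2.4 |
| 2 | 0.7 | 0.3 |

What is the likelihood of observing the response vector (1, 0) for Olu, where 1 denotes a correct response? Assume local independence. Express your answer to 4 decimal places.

P(θ) = 1 / (1 + exp(−a(θ − b)))
P_1 = 1/(1+e^{1.8240}) = 0.1390
P_2 = 1/(1+e^{1.7220}) = 0.1516
L = P_1 × (1−P_2) = 0.1390 × 0.8484 = 0.11789

0.1179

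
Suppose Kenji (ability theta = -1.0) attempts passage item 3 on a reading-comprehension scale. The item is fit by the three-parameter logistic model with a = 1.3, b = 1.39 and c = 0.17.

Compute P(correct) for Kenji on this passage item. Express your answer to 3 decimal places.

0.206

P(theta) = c + (1 − c) · 1 / (1 + exp(−a(theta − b)))
Exponent: 1.3 × (-1.0 − 1.39) = -3.1070
1/(1 + e^{3.1070}) = 0.0428
P = 0.17 + 0.83 × 0.0428 = 0.2055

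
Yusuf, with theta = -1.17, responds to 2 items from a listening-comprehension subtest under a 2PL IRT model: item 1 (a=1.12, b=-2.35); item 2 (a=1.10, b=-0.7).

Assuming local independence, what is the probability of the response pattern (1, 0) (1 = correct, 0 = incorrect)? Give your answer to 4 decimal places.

P(theta) = 1 / (1 + exp(−a(theta − b)))
P_1 = 1/(1+e^{-1.3216}) = 0.7894
P_2 = 1/(1+e^{0.5170}) = 0.3736
L = P_1 × (1−P_2) = 0.7894 × 0.6264 = 0.49455

0.4945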